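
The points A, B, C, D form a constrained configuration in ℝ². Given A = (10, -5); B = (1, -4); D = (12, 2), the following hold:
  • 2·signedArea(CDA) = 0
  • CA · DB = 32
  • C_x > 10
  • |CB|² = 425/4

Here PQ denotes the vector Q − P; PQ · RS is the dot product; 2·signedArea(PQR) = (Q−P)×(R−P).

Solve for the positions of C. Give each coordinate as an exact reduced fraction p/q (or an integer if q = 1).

1. C_x = 11  [2·signedArea(CDA) = 0 ∩ CA · DB = 32]
2. C_y = -3/2  [2·signedArea(CDA) = 0 ∩ CA · DB = 32]
   → C = (11, -3/2)

C = (11, -3/2)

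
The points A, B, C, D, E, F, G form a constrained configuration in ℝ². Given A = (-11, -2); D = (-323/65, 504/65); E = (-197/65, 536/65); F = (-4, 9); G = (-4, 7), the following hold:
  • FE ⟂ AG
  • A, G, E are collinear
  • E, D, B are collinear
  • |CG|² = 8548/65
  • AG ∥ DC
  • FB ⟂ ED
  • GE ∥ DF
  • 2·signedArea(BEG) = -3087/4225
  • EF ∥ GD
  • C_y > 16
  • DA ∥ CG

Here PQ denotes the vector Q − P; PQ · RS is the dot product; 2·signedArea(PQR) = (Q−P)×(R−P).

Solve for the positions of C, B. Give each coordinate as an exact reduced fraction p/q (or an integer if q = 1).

B = (-15892/4225, 34056/4225)
C = (132/65, 1089/65)

1. C_x = 132/65  [DA ∥ CG ∩ AG ∥ DC]
2. C_y = 1089/65  [DA ∥ CG ∩ AG ∥ DC]
   → C = (132/65, 1089/65)
3. B_x = -15892/4225  [E, D, B are collinear ∩ FB ⟂ ED]
4. B_y = 34056/4225  [E, D, B are collinear ∩ FB ⟂ ED]
   → B = (-15892/4225, 34056/4225)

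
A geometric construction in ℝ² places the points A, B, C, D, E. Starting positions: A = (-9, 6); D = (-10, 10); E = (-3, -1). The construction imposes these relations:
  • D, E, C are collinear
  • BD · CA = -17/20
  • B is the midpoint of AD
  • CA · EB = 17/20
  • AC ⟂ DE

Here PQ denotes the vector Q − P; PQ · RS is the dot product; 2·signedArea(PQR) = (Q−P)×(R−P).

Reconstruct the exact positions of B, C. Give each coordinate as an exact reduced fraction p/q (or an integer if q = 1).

B = (-19/2, 8)
C = (-79/10, 67/10)

1. B_x = -19/2  [B is the midpoint of AD]
2. B_y = 8  [B is the midpoint of AD]
   → B = (-19/2, 8)
3. C_x = -79/10  [D, E, C are collinear ∩ AC ⟂ DE]
4. C_y = 67/10  [D, E, C are collinear ∩ AC ⟂ DE]
   → C = (-79/10, 67/10)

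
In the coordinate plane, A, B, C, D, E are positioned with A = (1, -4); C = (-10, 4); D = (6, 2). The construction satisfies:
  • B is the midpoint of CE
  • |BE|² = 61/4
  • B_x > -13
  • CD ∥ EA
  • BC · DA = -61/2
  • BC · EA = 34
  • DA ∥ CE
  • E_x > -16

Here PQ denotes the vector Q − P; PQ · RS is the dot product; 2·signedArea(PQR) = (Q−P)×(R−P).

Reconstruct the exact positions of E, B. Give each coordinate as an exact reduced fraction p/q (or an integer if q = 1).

B = (-25/2, 1)
E = (-15, -2)

1. E_x = -15  [CD ∥ EA ∩ DA ∥ CE]
2. E_y = -2  [CD ∥ EA ∩ DA ∥ CE]
   → E = (-15, -2)
3. B_x = -25/2  [B is the midpoint of CE]
4. B_y = 1  [B is the midpoint of CE]
   → B = (-25/2, 1)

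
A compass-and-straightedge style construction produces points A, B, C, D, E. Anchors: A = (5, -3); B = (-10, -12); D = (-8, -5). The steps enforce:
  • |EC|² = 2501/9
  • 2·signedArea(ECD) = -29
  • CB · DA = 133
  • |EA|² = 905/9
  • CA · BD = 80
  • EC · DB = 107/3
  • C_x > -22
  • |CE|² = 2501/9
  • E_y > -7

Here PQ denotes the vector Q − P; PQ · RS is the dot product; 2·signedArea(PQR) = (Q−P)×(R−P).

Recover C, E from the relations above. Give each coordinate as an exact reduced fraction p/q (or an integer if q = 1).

C = (-21, -7)
E = (-13/3, -20/3)

1. C_x = -21  [CA · BD = 80 ∩ CB · DA = 133]
2. C_y = -7  [CA · BD = 80 ∩ CB · DA = 133]
   → C = (-21, -7)
3. E_x = -13/3  [EC · DB = 107/3 ∩ 2·signedArea(ECD) = -29]
4. E_y = -20/3  [EC · DB = 107/3 ∩ 2·signedArea(ECD) = -29]
   → E = (-13/3, -20/3)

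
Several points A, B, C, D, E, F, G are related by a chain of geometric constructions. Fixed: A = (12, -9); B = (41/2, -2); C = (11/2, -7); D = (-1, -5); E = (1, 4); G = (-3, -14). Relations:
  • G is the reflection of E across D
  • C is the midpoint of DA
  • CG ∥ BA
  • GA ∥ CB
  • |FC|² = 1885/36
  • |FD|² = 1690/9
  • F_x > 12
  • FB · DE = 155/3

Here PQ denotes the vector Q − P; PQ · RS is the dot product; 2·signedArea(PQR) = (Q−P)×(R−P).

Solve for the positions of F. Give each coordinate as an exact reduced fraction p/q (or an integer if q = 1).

1. F_x = 38/3  [line -2·x + -9·y + -86/3 = 0 ∩ |FC|² = 1885/36]
2. F_y = -6  [line -2·x + -9·y + -86/3 = 0 ∩ |FC|² = 1885/36]
   → F = (38/3, -6)

F = (38/3, -6)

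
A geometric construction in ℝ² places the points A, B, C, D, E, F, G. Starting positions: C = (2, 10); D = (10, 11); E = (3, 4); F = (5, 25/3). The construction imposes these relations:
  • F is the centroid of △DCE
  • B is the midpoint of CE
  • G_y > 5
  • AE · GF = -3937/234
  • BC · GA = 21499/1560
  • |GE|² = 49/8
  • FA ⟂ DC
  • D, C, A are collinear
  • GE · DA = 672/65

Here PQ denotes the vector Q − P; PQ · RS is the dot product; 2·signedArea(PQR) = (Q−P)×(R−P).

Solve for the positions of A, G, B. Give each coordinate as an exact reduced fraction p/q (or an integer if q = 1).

A = (926/195, 2017/195)
B = (5/2, 7)
G = (19/4, 23/4)

1. A_x = 926/195  [D, C, A are collinear ∩ FA ⟂ DC]
2. A_y = 2017/195  [D, C, A are collinear ∩ FA ⟂ DC]
   → A = (926/195, 2017/195)
3. G_x = 19/4  [GE · DA = 672/65 ∩ AE · GF = -3937/234]
4. G_y = 23/4  [GE · DA = 672/65 ∩ AE · GF = -3937/234]
   → G = (19/4, 23/4)
5. B_x = 5/2  [B is the midpoint of CE]
6. B_y = 7  [B is the midpoint of CE]
   → B = (5/2, 7)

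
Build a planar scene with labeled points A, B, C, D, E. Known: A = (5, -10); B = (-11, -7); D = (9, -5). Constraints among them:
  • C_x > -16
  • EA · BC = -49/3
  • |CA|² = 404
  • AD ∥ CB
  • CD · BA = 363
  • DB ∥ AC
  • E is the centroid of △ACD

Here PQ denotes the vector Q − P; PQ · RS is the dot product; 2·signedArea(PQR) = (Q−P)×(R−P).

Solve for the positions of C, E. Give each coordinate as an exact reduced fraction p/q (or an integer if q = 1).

1. C_x = -15  [AD ∥ CB ∩ DB ∥ AC]
2. C_y = -12  [AD ∥ CB ∩ DB ∥ AC]
   → C = (-15, -12)
3. E_x = -1/3  [E is the centroid of △ACD]
4. E_y = -9  [E is the centroid of △ACD]
   → E = (-1/3, -9)

C = (-15, -12)
E = (-1/3, -9)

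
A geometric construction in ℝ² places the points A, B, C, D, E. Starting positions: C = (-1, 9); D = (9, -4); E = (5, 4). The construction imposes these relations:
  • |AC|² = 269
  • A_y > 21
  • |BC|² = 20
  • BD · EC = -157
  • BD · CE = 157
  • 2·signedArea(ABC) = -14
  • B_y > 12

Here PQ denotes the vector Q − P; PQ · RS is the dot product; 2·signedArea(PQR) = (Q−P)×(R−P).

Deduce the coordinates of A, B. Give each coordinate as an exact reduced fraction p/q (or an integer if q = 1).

1. B_x = -3  [line 6·x + -5·y + 83 = 0 ∩ |BC|² = 20]
2. B_y = 13  [line 6·x + -5·y + 83 = 0 ∩ |BC|² = 20]
   → B = (-3, 13)
3. A_x = -11  [line 4·x + 2·y + 0 = 0 ∩ |AC|² = 269]
4. A_y = 22  [line 4·x + 2·y + 0 = 0 ∩ |AC|² = 269]
   → A = (-11, 22)

A = (-11, 22)
B = (-3, 13)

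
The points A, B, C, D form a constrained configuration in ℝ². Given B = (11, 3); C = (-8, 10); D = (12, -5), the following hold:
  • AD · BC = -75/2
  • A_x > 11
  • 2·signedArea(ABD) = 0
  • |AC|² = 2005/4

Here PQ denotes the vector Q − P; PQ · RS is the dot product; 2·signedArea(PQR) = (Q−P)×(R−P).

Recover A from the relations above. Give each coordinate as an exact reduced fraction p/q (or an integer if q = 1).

1. A_x = 23/2  [2·signedArea(ABD) = 0 ∩ AD · BC = -75/2]
2. A_y = -1  [2·signedArea(ABD) = 0 ∩ AD · BC = -75/2]
   → A = (23/2, -1)

A = (23/2, -1)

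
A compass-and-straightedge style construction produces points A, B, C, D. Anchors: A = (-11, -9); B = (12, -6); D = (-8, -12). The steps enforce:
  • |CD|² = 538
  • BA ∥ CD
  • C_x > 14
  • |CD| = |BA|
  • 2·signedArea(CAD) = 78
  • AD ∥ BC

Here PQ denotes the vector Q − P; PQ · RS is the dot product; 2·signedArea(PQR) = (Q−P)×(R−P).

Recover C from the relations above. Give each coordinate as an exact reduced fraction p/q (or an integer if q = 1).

1. C_x = 15  [BA ∥ CD ∩ AD ∥ BC]
2. C_y = -9  [BA ∥ CD ∩ AD ∥ BC]
   → C = (15, -9)

C = (15, -9)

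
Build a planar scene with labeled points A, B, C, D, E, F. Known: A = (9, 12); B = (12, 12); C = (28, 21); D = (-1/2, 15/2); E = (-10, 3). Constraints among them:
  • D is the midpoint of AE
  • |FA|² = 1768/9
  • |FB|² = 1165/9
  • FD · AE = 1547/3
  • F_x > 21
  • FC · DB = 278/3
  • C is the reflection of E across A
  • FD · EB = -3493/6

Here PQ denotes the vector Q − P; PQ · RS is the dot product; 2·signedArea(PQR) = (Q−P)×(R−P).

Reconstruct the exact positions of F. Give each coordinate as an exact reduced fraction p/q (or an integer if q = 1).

1. F_x = 65/3  [FD · EB = -3493/6 ∩ FD · AE = 1547/3]
2. F_y = 18  [FD · EB = -3493/6 ∩ FD · AE = 1547/3]
   → F = (65/3, 18)

F = (65/3, 18)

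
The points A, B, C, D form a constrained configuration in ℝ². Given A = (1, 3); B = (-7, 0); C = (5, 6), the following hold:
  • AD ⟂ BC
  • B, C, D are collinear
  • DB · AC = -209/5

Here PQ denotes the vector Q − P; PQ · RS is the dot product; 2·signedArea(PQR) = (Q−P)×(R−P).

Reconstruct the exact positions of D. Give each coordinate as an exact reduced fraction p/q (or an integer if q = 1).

D = (3/5, 19/5)

1. D_x = 3/5  [B, C, D are collinear ∩ AD ⟂ BC]
2. D_y = 19/5  [B, C, D are collinear ∩ AD ⟂ BC]
   → D = (3/5, 19/5)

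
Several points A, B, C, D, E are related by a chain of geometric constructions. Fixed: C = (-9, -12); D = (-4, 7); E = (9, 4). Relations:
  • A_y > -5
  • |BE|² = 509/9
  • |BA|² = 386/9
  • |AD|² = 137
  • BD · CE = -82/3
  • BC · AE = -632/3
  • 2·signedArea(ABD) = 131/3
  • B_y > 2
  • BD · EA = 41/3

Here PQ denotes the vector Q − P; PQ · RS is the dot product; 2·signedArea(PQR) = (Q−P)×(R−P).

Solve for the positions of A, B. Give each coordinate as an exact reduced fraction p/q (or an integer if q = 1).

A = (0, -4)
B = (5/3, 7/3)

1. B_x = 5/3  [line -18·x + -16·y + 202/3 = 0 ∩ |BE|² = 509/9]
2. B_y = 7/3  [line -18·x + -16·y + 202/3 = 0 ∩ |BE|² = 509/9]
   → B = (5/3, 7/3)
3. A_x = 0  [2·signedArea(ABD) = 131/3 ∩ BD · EA = 41/3]
4. A_y = -4  [2·signedArea(ABD) = 131/3 ∩ BD · EA = 41/3]
   → A = (0, -4)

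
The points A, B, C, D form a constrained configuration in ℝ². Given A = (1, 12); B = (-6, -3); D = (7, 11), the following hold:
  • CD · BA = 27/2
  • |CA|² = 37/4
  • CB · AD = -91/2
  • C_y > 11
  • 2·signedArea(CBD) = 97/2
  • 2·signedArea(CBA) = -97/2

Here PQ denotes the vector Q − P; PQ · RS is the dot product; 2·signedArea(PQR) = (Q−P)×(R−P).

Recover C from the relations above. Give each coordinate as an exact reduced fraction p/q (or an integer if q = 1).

C = (4, 23/2)

1. C_x = 4  [2·signedArea(CBA) = -97/2 ∩ 2·signedArea(CBD) = 97/2]
2. C_y = 23/2  [2·signedArea(CBA) = -97/2 ∩ 2·signedArea(CBD) = 97/2]
   → C = (4, 23/2)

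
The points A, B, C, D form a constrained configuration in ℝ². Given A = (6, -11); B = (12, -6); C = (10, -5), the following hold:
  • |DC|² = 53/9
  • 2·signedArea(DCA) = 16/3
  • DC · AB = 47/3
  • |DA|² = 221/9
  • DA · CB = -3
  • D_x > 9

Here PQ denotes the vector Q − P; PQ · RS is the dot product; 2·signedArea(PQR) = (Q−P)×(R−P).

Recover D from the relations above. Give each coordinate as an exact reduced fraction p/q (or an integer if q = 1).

D = (28/3, -22/3)

1. D_x = 28/3  [2·signedArea(DCA) = 16/3 ∩ DA · CB = -3]
2. D_y = -22/3  [2·signedArea(DCA) = 16/3 ∩ DA · CB = -3]
   → D = (28/3, -22/3)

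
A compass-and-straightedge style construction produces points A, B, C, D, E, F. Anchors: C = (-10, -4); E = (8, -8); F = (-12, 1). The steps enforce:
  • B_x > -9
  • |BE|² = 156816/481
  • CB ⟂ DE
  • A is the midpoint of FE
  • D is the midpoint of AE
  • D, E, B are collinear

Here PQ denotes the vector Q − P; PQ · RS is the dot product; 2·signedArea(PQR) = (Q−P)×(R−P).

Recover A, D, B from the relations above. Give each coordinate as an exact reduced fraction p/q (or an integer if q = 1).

1. A_x = -2  [A is the midpoint of FE]
2. A_y = -7/2  [A is the midpoint of FE]
   → A = (-2, -7/2)
3. D_x = 3  [D is the midpoint of AE]
4. D_y = -23/4  [D is the midpoint of AE]
   → D = (3, -23/4)
5. B_x = -4072/481  [D, E, B are collinear ∩ CB ⟂ DE]
6. B_y = -284/481  [D, E, B are collinear ∩ CB ⟂ DE]
   → B = (-4072/481, -284/481)

A = (-2, -7/2)
B = (-4072/481, -284/481)
D = (3, -23/4)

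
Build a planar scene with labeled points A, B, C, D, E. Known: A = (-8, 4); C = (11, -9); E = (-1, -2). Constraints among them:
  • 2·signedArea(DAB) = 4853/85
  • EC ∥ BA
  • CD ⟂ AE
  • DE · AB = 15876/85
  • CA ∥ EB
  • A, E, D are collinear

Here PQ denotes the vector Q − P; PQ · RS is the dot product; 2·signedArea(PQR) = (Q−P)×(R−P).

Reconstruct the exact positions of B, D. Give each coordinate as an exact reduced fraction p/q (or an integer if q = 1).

B = (-20, 11)
D = (797/85, -926/85)

1. B_x = -20  [EC ∥ BA ∩ CA ∥ EB]
2. B_y = 11  [EC ∥ BA ∩ CA ∥ EB]
   → B = (-20, 11)
3. D_x = 797/85  [A, E, D are collinear ∩ CD ⟂ AE]
4. D_y = -926/85  [A, E, D are collinear ∩ CD ⟂ AE]
   → D = (797/85, -926/85)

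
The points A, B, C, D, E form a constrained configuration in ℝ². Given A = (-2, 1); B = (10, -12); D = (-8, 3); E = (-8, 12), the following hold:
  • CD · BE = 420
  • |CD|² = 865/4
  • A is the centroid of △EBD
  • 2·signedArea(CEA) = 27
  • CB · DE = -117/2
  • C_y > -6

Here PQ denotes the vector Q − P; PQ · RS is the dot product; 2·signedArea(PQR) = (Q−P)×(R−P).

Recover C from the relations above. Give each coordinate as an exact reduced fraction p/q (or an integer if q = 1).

C = (4, -11/2)

1. C_x = 4  [CD · BE = 420 ∩ CB · DE = -117/2]
2. C_y = -11/2  [CD · BE = 420 ∩ CB · DE = -117/2]
   → C = (4, -11/2)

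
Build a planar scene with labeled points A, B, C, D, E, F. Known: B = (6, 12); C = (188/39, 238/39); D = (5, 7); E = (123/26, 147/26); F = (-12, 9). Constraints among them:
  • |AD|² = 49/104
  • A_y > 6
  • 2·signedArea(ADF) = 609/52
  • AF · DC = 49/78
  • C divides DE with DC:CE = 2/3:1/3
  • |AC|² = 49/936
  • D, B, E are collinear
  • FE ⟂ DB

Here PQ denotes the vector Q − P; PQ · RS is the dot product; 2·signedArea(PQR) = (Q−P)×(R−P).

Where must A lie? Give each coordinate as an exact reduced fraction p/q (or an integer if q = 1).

1. A_x = 253/52  [2·signedArea(ADF) = 609/52 ∩ AF · DC = 49/78]
2. A_y = 329/52  [2·signedArea(ADF) = 609/52 ∩ AF · DC = 49/78]
   → A = (253/52, 329/52)

A = (253/52, 329/52)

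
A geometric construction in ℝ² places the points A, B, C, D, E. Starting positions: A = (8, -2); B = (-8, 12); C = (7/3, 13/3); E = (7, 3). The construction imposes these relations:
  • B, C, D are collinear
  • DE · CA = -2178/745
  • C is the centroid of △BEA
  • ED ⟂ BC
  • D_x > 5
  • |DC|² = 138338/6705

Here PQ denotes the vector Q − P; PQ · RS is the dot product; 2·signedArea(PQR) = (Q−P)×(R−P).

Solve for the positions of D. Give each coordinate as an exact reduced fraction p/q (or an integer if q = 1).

1. D_x = 4456/745  [B, C, D are collinear ∩ ED ⟂ BC]
2. D_y = 1212/745  [B, C, D are collinear ∩ ED ⟂ BC]
   → D = (4456/745, 1212/745)

D = (4456/745, 1212/745)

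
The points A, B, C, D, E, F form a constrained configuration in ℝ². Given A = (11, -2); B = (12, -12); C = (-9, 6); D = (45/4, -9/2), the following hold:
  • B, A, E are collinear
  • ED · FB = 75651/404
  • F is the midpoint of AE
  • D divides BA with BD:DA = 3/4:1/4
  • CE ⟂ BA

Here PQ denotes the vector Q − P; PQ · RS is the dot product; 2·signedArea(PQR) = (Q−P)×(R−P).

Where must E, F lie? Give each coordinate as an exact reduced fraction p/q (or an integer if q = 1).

1. E_x = 1011/101  [B, A, E are collinear ∩ CE ⟂ BA]
2. E_y = 798/101  [B, A, E are collinear ∩ CE ⟂ BA]
   → E = (1011/101, 798/101)
3. F_x = 1061/101  [F is the midpoint of AE]
4. F_y = 298/101  [F is the midpoint of AE]
   → F = (1061/101, 298/101)

E = (1011/101, 798/101)
F = (1061/101, 298/101)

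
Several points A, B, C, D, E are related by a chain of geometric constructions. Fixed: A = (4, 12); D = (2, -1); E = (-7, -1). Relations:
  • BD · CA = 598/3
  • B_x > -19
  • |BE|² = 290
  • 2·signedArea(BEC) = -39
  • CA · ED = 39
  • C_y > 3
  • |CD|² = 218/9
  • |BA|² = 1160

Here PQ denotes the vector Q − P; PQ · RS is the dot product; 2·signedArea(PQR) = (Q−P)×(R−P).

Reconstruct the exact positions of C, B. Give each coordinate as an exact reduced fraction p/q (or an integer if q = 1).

B = (-18, -14)
C = (-1/3, 10/3)

1. C_x = -1/3  [CA · ED = 39]
2. C_y = 10/3  [|CD|² = 218/9]
   → C = (-1/3, 10/3)
3. B_x = -18  [BD · CA = 598/3 ∩ 2·signedArea(BEC) = -39]
4. B_y = -14  [BD · CA = 598/3 ∩ 2·signedArea(BEC) = -39]
   → B = (-18, -14)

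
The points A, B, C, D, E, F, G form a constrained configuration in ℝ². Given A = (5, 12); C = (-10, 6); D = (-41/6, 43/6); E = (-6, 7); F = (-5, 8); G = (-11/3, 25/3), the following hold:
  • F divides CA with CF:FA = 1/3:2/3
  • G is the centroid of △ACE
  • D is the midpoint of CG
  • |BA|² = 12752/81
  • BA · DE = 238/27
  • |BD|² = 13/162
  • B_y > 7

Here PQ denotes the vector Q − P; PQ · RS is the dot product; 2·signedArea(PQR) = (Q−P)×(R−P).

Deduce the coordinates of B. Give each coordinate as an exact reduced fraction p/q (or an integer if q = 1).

1. B_x = -59/9  [line -5/6·x + 1/6·y + -359/54 = 0 ∩ |BD|² = 13/162]
2. B_y = 64/9  [line -5/6·x + 1/6·y + -359/54 = 0 ∩ |BD|² = 13/162]
   → B = (-59/9, 64/9)

B = (-59/9, 64/9)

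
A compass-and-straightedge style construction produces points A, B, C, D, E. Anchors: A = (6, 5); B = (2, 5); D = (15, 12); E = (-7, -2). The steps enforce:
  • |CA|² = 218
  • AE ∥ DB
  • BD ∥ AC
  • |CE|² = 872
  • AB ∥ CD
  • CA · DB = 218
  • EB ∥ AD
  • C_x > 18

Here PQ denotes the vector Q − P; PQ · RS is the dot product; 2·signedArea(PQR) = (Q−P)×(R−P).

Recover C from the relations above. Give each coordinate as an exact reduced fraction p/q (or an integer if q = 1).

1. C_x = 19  [AB ∥ CD ∩ BD ∥ AC]
2. C_y = 12  [AB ∥ CD ∩ BD ∥ AC]
   → C = (19, 12)

C = (19, 12)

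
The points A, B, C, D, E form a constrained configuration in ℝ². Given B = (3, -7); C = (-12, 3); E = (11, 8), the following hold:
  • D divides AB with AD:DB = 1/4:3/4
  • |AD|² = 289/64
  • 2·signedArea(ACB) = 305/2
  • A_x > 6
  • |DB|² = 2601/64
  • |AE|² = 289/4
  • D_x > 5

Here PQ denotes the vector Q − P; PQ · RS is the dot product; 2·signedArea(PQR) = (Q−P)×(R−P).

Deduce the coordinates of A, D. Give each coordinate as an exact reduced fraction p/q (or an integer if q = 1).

1. A_x = 7  [line 10·x + 15·y + -155/2 = 0 ∩ |AE|² = 289/4]
2. A_y = 1/2  [line 10·x + 15·y + -155/2 = 0 ∩ |AE|² = 289/4]
   → A = (7, 1/2)
3. D_x = 6  [D divides AB with AD:DB = 1/4:3/4]
4. D_y = -11/8  [D divides AB with AD:DB = 1/4:3/4]
   → D = (6, -11/8)

A = (7, 1/2)
D = (6, -11/8)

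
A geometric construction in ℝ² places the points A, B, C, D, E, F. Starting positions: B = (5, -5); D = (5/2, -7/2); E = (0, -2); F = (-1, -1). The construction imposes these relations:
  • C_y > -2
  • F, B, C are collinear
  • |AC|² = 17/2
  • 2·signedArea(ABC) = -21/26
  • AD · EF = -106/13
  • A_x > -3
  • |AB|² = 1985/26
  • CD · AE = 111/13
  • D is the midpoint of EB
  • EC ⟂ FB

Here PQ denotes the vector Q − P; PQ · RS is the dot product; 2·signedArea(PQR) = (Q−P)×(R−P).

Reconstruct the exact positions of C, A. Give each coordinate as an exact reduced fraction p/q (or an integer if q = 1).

A = (-57/26, -1/26)
C = (2/13, -23/13)

1. C_x = 2/13  [F, B, C are collinear ∩ EC ⟂ FB]
2. C_y = -23/13  [F, B, C are collinear ∩ EC ⟂ FB]
   → C = (2/13, -23/13)
3. A_x = -57/26  [AD · EF = -106/13 ∩ CD · AE = 111/13]
4. A_y = -1/26  [AD · EF = -106/13 ∩ CD · AE = 111/13]
   → A = (-57/26, -1/26)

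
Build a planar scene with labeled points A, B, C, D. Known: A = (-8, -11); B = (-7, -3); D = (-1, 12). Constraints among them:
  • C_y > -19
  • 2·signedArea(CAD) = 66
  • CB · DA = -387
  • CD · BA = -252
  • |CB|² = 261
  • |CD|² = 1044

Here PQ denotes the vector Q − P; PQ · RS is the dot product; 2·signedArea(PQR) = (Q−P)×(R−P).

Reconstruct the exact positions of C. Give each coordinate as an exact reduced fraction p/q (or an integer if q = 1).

C = (-13, -18)

1. C_x = -13  [2·signedArea(CAD) = 66 ∩ CD · BA = -252]
2. C_y = -18  [2·signedArea(CAD) = 66 ∩ CD · BA = -252]
   → C = (-13, -18)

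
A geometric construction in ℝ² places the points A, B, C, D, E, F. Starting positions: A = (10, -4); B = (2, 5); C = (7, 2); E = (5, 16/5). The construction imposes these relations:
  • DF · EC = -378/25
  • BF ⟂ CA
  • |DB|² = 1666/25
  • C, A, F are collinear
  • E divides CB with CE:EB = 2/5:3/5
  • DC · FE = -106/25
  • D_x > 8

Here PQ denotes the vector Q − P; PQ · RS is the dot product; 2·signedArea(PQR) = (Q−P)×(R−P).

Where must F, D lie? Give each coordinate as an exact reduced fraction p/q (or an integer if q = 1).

D = (9, 4/5)
F = (24/5, 32/5)

1. F_x = 24/5  [C, A, F are collinear ∩ BF ⟂ CA]
2. F_y = 32/5  [C, A, F are collinear ∩ BF ⟂ CA]
   → F = (24/5, 32/5)
3. D_x = 9  [DC · FE = -106/25 ∩ DF · EC = -378/25]
4. D_y = 4/5  [DC · FE = -106/25 ∩ DF · EC = -378/25]
   → D = (9, 4/5)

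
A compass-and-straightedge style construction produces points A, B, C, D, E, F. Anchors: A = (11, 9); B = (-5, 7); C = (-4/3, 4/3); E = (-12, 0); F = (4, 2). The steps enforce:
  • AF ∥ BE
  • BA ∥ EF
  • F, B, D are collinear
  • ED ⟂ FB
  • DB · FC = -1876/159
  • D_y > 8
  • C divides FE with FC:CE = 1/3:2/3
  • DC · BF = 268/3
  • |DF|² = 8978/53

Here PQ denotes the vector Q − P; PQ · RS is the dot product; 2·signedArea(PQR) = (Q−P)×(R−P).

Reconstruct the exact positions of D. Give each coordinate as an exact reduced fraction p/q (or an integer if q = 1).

1. D_x = -391/53  [F, B, D are collinear ∩ ED ⟂ FB]
2. D_y = 441/53  [F, B, D are collinear ∩ ED ⟂ FB]
   → D = (-391/53, 441/53)

D = (-391/53, 441/53)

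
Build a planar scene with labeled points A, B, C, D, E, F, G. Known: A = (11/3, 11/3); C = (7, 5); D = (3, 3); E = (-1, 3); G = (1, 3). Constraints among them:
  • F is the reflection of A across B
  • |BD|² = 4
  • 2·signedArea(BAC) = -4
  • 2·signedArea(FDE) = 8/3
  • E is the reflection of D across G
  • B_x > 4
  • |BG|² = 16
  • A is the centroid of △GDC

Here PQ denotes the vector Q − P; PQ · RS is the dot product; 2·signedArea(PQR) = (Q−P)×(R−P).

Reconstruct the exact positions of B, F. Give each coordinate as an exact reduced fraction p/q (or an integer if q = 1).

1. B_x = 5  [line -4/3·x + 10/3·y + -10/3 = 0 ∩ |BG|² = 16]
2. B_y = 3  [line -4/3·x + 10/3·y + -10/3 = 0 ∩ |BG|² = 16]
   → B = (5, 3)
3. F_x = 19/3  [F is the reflection of A across B]
4. F_y = 7/3  [F is the reflection of A across B]
   → F = (19/3, 7/3)

B = (5, 3)
F = (19/3, 7/3)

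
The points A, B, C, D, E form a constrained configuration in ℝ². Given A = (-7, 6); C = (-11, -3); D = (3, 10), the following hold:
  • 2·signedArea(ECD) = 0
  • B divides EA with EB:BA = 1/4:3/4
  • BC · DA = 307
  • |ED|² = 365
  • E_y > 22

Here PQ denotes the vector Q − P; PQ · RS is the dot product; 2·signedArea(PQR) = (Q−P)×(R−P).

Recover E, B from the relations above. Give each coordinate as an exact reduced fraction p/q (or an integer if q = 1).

B = (11, 75/4)
E = (17, 23)

1. E_x = 17  [line -13·x + 14·y + -101 = 0 ∩ |ED|² = 365]
2. E_y = 23  [line -13·x + 14·y + -101 = 0 ∩ |ED|² = 365]
   → E = (17, 23)
3. B_x = 11  [B divides EA with EB:BA = 1/4:3/4]
4. B_y = 75/4  [B divides EA with EB:BA = 1/4:3/4]
   → B = (11, 75/4)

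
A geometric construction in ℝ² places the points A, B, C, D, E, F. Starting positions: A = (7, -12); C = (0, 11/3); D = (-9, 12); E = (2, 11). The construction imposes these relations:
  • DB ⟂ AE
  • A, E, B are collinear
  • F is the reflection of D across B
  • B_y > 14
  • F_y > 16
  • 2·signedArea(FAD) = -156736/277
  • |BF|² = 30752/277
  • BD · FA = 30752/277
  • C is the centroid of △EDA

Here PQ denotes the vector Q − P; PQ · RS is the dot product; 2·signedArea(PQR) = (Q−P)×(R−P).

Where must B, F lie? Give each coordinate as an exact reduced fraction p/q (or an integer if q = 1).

B = (359/277, 3944/277)
F = (3211/277, 4564/277)

1. B_x = 359/277  [A, E, B are collinear ∩ DB ⟂ AE]
2. B_y = 3944/277  [A, E, B are collinear ∩ DB ⟂ AE]
   → B = (359/277, 3944/277)
3. F_x = 3211/277  [F is the reflection of D across B]
4. F_y = 4564/277  [F is the reflection of D across B]
   → F = (3211/277, 4564/277)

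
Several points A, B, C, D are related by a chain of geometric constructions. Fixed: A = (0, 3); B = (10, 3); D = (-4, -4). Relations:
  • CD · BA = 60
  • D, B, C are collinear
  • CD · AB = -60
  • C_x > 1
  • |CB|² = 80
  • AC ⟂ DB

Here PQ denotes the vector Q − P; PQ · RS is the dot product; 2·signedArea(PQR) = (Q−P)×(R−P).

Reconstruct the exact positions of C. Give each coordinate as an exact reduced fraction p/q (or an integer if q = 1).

C = (2, -1)

1. C_x = 2  [D, B, C are collinear ∩ AC ⟂ DB]
2. C_y = -1  [D, B, C are collinear ∩ AC ⟂ DB]
   → C = (2, -1)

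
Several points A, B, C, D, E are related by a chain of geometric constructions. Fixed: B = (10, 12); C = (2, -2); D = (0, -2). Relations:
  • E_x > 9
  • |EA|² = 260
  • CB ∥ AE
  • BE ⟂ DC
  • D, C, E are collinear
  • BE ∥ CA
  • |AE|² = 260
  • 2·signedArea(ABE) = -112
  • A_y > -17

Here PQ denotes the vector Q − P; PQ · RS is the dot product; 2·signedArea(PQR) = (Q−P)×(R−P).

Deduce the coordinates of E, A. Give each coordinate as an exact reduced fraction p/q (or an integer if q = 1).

1. E_x = 10  [D, C, E are collinear ∩ BE ⟂ DC]
2. E_y = -2  [D, C, E are collinear ∩ BE ⟂ DC]
   → E = (10, -2)
3. A_x = 2  [CB ∥ AE ∩ BE ∥ CA]
4. A_y = -16  [CB ∥ AE ∩ BE ∥ CA]
   → A = (2, -16)

A = (2, -16)
E = (10, -2)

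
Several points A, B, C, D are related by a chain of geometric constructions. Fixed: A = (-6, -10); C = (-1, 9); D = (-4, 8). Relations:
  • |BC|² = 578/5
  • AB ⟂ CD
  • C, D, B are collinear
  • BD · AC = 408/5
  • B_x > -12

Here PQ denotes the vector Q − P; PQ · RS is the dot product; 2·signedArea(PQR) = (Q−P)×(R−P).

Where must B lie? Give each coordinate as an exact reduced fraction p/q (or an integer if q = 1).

B = (-56/5, 28/5)

1. B_x = -56/5  [C, D, B are collinear ∩ AB ⟂ CD]
2. B_y = 28/5  [C, D, B are collinear ∩ AB ⟂ CD]
   → B = (-56/5, 28/5)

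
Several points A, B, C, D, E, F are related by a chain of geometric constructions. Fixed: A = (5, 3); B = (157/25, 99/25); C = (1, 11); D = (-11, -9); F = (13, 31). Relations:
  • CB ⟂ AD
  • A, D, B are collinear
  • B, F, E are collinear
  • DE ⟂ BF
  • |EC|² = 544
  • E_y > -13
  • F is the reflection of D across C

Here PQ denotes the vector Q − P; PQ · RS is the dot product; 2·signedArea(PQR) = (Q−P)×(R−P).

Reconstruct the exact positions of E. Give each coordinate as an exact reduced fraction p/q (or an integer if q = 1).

E = (67969/30325, -372717/30325)

1. E_x = 67969/30325  [B, F, E are collinear ∩ DE ⟂ BF]
2. E_y = -372717/30325  [B, F, E are collinear ∩ DE ⟂ BF]
   → E = (67969/30325, -372717/30325)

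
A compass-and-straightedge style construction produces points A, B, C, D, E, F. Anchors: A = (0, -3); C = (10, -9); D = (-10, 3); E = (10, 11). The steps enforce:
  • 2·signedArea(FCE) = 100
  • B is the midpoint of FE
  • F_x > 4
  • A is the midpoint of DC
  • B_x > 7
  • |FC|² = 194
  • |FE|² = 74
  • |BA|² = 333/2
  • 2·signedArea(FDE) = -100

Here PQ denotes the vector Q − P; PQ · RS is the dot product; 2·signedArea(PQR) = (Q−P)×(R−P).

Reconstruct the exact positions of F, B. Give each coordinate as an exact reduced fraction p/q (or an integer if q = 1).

B = (15/2, 15/2)
F = (5, 4)

1. F_x = 5  [2·signedArea(FDE) = -100 ∩ 2·signedArea(FCE) = 100]
2. F_y = 4  [2·signedArea(FDE) = -100 ∩ 2·signedArea(FCE) = 100]
   → F = (5, 4)
3. B_x = 15/2  [B is the midpoint of FE]
4. B_y = 15/2  [B is the midpoint of FE]
   → B = (15/2, 15/2)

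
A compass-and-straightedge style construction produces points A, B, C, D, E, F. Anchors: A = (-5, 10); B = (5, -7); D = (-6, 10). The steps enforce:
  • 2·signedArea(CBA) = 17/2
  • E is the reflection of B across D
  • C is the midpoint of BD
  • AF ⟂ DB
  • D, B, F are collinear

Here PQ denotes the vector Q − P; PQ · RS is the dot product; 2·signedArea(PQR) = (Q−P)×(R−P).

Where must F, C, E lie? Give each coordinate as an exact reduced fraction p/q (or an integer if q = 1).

C = (-1/2, 3/2)
E = (-17, 27)
F = (-2339/410, 3913/410)

1. F_x = -2339/410  [D, B, F are collinear ∩ AF ⟂ DB]
2. F_y = 3913/410  [D, B, F are collinear ∩ AF ⟂ DB]
   → F = (-2339/410, 3913/410)
3. C_x = -1/2  [C is the midpoint of BD]
4. C_y = 3/2  [C is the midpoint of BD]
   → C = (-1/2, 3/2)
5. E_x = -17  [E is the reflection of B across D]
6. E_y = 27  [E is the reflection of B across D]
   → E = (-17, 27)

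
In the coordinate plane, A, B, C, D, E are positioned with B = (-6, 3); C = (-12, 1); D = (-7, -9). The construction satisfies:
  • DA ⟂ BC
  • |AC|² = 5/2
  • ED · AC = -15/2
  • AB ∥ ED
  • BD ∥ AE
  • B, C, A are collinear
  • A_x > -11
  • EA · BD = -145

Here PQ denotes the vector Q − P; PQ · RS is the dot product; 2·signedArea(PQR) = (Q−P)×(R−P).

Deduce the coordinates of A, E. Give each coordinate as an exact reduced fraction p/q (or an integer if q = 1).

A = (-21/2, 3/2)
E = (-23/2, -21/2)

1. A_x = -21/2  [B, C, A are collinear ∩ DA ⟂ BC]
2. A_y = 3/2  [B, C, A are collinear ∩ DA ⟂ BC]
   → A = (-21/2, 3/2)
3. E_x = -23/2  [AB ∥ ED ∩ BD ∥ AE]
4. E_y = -21/2  [AB ∥ ED ∩ BD ∥ AE]
   → E = (-23/2, -21/2)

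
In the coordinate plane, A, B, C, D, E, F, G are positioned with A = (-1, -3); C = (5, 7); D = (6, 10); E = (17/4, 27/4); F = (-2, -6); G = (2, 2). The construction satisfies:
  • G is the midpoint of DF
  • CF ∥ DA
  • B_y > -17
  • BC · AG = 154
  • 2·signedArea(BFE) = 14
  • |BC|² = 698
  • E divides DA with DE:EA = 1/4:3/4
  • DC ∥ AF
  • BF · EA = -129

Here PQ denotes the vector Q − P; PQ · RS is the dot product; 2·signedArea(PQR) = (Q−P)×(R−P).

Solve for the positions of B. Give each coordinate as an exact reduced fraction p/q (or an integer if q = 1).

1. B_x = -8  [2·signedArea(BFE) = 14 ∩ BC · AG = 154]
2. B_y = -16  [2·signedArea(BFE) = 14 ∩ BC · AG = 154]
   → B = (-8, -16)

B = (-8, -16)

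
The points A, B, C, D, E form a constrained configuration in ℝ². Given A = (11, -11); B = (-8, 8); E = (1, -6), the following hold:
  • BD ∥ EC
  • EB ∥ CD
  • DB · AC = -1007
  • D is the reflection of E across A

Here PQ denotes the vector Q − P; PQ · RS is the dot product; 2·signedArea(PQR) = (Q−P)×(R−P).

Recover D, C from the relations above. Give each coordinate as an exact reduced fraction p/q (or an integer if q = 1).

1. D_x = 21  [D is the reflection of E across A]
2. D_y = -16  [D is the reflection of E across A]
   → D = (21, -16)
3. C_x = 30  [EB ∥ CD ∩ BD ∥ EC]
4. C_y = -30  [EB ∥ CD ∩ BD ∥ EC]
   → C = (30, -30)

C = (30, -30)
D = (21, -16)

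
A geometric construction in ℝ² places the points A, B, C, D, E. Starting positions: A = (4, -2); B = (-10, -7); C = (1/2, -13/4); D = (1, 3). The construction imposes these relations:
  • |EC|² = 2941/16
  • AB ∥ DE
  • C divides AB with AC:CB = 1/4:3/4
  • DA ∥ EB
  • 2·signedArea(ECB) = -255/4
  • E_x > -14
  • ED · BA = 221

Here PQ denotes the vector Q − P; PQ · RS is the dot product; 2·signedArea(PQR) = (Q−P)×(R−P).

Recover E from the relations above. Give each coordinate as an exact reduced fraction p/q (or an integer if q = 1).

E = (-13, -2)

1. E_x = -13  [DA ∥ EB ∩ AB ∥ DE]
2. E_y = -2  [DA ∥ EB ∩ AB ∥ DE]
   → E = (-13, -2)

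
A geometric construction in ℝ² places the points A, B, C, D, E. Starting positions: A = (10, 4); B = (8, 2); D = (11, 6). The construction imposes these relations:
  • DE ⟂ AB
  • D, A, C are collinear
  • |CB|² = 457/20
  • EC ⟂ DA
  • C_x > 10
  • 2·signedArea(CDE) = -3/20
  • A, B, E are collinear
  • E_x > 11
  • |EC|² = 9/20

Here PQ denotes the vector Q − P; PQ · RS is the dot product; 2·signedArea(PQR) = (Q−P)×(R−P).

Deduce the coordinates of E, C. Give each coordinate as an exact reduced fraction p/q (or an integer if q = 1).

C = (109/10, 29/5)
E = (23/2, 11/2)

1. E_x = 23/2  [A, B, E are collinear ∩ DE ⟂ AB]
2. E_y = 11/2  [A, B, E are collinear ∩ DE ⟂ AB]
   → E = (23/2, 11/2)
3. C_x = 109/10  [D, A, C are collinear ∩ EC ⟂ DA]
4. C_y = 29/5  [D, A, C are collinear ∩ EC ⟂ DA]
   → C = (109/10, 29/5)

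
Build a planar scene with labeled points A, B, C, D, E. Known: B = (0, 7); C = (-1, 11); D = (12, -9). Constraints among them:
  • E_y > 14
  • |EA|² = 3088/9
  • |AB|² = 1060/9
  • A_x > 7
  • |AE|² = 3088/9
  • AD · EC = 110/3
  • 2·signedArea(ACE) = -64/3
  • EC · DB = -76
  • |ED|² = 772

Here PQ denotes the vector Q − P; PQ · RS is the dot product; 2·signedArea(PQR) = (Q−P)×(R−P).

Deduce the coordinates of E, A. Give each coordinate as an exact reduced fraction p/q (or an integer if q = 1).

1. E_x = -2  [line 12·x + -16·y + 264 = 0 ∩ |ED|² = 772]
2. E_y = 15  [line 12·x + -16·y + 264 = 0 ∩ |ED|² = 772]
   → E = (-2, 15)
3. A_x = 22/3  [AD · EC = 110/3 ∩ 2·signedArea(ACE) = -64/3]
4. A_y = -1  [AD · EC = 110/3 ∩ 2·signedArea(ACE) = -64/3]
   → A = (22/3, -1)

A = (22/3, -1)
E = (-2, 15)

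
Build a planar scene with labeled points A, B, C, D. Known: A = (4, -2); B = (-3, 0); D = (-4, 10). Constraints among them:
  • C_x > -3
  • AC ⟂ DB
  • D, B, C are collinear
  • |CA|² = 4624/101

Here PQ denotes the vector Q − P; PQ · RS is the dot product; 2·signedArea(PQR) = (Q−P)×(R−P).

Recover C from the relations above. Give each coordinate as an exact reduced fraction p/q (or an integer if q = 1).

1. C_x = -276/101  [D, B, C are collinear ∩ AC ⟂ DB]
2. C_y = -270/101  [D, B, C are collinear ∩ AC ⟂ DB]
   → C = (-276/101, -270/101)

C = (-276/101, -270/101)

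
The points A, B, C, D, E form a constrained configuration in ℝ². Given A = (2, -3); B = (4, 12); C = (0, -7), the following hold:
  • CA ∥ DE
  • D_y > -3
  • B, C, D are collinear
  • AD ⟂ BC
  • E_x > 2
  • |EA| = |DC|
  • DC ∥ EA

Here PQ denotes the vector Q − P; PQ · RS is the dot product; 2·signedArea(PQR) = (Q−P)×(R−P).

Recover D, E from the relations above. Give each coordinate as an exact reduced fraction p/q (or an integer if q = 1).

1. D_x = 336/377  [B, C, D are collinear ∩ AD ⟂ BC]
2. D_y = -1043/377  [B, C, D are collinear ∩ AD ⟂ BC]
   → D = (336/377, -1043/377)
3. E_x = 1090/377  [DC ∥ EA ∩ CA ∥ DE]
4. E_y = 465/377  [DC ∥ EA ∩ CA ∥ DE]
   → E = (1090/377, 465/377)

D = (336/377, -1043/377)
E = (1090/377, 465/377)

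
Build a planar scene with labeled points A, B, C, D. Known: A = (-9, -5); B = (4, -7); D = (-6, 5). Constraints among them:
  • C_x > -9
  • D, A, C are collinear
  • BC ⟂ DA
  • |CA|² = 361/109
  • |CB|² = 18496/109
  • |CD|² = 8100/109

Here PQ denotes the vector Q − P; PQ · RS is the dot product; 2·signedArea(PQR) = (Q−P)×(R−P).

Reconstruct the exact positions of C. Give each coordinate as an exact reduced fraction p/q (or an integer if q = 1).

1. C_x = -924/109  [D, A, C are collinear ∩ BC ⟂ DA]
2. C_y = -355/109  [D, A, C are collinear ∩ BC ⟂ DA]
   → C = (-924/109, -355/109)

C = (-924/109, -355/109)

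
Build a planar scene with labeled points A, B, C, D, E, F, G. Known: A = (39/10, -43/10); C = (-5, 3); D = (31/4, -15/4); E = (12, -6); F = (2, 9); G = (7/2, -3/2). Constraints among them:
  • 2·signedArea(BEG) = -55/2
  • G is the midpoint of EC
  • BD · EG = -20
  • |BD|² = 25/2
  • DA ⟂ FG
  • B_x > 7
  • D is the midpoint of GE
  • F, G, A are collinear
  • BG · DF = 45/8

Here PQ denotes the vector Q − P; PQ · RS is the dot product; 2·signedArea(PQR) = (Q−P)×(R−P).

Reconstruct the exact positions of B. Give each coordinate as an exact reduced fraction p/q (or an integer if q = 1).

1. B_x = 29/4  [BG · DF = 45/8 ∩ BD · EG = -20]
2. B_y = -1/4  [BG · DF = 45/8 ∩ BD · EG = -20]
   → B = (29/4, -1/4)

B = (29/4, -1/4)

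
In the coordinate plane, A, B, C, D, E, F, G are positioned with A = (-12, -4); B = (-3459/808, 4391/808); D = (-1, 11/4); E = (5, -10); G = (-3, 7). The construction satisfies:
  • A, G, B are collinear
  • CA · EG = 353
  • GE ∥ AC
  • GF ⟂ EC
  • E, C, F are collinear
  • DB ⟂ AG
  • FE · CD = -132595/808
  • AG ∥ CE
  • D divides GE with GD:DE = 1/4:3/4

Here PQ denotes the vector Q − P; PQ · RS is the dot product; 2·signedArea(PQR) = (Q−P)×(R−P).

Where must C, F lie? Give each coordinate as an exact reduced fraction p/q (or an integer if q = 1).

1. C_x = -4  [AG ∥ CE ∩ GE ∥ AC]
2. C_y = -21  [AG ∥ CE ∩ GE ∥ AC]
   → C = (-4, -21)
3. F_x = 2045/202  [E, C, F are collinear ∩ GF ⟂ EC]
4. F_y = -755/202  [E, C, F are collinear ∩ GF ⟂ EC]
   → F = (2045/202, -755/202)

C = (-4, -21)
F = (2045/202, -755/202)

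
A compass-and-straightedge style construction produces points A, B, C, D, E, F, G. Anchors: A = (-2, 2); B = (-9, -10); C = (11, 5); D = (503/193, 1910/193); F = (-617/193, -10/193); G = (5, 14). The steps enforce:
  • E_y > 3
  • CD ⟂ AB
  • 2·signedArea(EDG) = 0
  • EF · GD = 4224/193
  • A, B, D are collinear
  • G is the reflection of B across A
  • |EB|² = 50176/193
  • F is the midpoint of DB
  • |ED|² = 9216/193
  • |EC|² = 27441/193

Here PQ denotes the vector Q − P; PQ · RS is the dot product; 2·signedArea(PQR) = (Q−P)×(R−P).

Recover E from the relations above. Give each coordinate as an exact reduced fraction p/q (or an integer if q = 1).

1. E_x = -169/193  [2·signedArea(EDG) = 0 ∩ EF · GD = 4224/193]
2. E_y = 758/193  [2·signedArea(EDG) = 0 ∩ EF · GD = 4224/193]
   → E = (-169/193, 758/193)

E = (-169/193, 758/193)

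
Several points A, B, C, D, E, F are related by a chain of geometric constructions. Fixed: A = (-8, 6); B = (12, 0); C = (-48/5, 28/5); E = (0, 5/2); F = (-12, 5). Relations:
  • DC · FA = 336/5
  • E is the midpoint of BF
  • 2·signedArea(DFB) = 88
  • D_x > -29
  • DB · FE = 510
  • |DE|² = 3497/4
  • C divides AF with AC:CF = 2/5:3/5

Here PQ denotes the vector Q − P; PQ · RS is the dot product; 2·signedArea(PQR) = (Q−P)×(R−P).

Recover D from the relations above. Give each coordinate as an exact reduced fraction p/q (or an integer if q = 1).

1. D_x = -28  [DB · FE = 510 ∩ DC · FA = 336/5]
2. D_y = 12  [DB · FE = 510 ∩ DC · FA = 336/5]
   → D = (-28, 12)

D = (-28, 12)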